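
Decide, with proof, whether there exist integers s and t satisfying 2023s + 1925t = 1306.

No such integers exist.

gcd(2023, 1925) = 7, so every integer of the form 2023s + 1925t is a multiple of 7.
But 1306 = 7·186 + 4, so 7 ∤ 1306.
So the equation is unsolvable over ℤ.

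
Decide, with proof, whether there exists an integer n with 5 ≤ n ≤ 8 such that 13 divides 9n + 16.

No such integer n in that range exists.

The values of 9n + 16 for n = 5, 6, 7, 8 are 61, 70, 79, 88; reduced mod 13 these are 9, 5, 1, 10.
Since 0 is absent from this list, 13 ∤ 9n + 16 for every n with 5 ≤ n ≤ 8.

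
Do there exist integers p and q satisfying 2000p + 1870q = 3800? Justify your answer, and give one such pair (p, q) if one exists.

Every value of 2000p + 1870q is a multiple of gcd(2000, 1870) = 10; since 10 ∣ 3800, solutions exist.
Dividing through by 10 reduces the equation to 200p + 187q = 380.
Run the Euclidean algorithm on 200 and 187: 200 = 1·187 + 13, 187 = 14·13 + 5, 13 = 2·5 + 3, 5 = 1·3 + 2, 3 = 1·2 + 1, 2 = 2·1 + 0.
Unwinding: 1 = 3 − 1·2 = 3 − (5 − 1·3) = −5 + 2·3 = −5 + 2·(13 − 2·5) = 2·13 − 5·5 = 2·13 − 5·(187 − 14·13) = −5·187 + 72·13 = −5·187 + 72·(200 − 1·187) = 72·200 − 77·187, i.e. 200·72 + 187·(-77) = 1.
Scaling by 380 gives the particular solution (p, q) = (27360, -29260).
Shifting by a multiple of (187, −200) keeps it a solution: p = 27360 − 146·187 = 58, q = -29260 + 146·200 = -60.
Check: 2000·58 + 1870·(-60) = 116000 − 112200 = 3800. ✓

p = 58, q = -60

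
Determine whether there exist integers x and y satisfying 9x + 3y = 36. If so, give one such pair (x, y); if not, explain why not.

x = 0, y = 12

gcd(9, 3) = 3, and 3 divides 36, so integer solutions exist.
Dividing through by 3 reduces the equation to 3x + 1y = 12.
With a unit coefficient on y, (x, y) = (0, 12) is an immediate solution.
Check: 9·0 + 3·12 = 0 + 36 = 36. ✓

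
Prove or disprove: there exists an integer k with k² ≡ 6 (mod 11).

Computing k² mod 11 for k = 0, 1, …, 5 (enough, by the symmetry k ↦ 11 − k) gives 0, 1, 4, 9, 5, 3.
So the quadratic residues mod 11 are {0, 1, 3, 4, 5, 9}, and 6 is not among them.
Hence no integer k has k² ≡ 6 (mod 11).

No, no such integer exists.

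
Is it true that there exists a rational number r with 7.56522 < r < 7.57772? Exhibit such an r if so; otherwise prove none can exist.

r = 53/7

Multiplying by 7: 7·7.56522 = 52.95654 and 7·7.57772 = 53.04404, so the integer 53 lies strictly between them.
So r = 53/7 works: it is a ratio of integers, and dividing 7·7.56522 < 53 < 7·7.57772 through by 7 gives 7.56522 < 53/7 < 7.57772.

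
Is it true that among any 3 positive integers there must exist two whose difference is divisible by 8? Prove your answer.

Take the 3 consecutive integers 14, 15, 16: their residues mod 8 are all distinct because 3 ≤ 8.
The differences between them range over 1, …, 2, none of which is divisible by 8.

No; for instance {14, 15, 16} is a counterexample.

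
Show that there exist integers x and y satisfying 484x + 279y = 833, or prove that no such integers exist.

x = 83, y = -141

Since gcd(484, 279) = 1, every integer is an integer combination of 484 and 279.
Run the Euclidean algorithm on 484 and 279: 484 = 1·279 + 205, 279 = 1·205 + 74, 205 = 2·74 + 57, 74 = 1·57 + 17, 57 = 3·17 + 6, 17 = 2·6 + 5, 6 = 1·5 + 1, 5 = 5·1 + 0.
Back-substituting, 1 = 6 − 1·5 = 6 − (17 − 2·6) = −17 + 3·6 = −17 + 3·(57 − 3·17) = 3·57 − 10·17 = 3·57 − 10·(74 − 1·57) = −10·74 + 13·57 = −10·74 + 13·(205 − 2·74) = 13·205 − 36·74 = 13·205 − 36·(279 − 1·205) = −36·279 + 49·205 = −36·279 + 49·(484 − 1·279) = 49·484 − 85·279; that is, 484·49 + 279·(-85) = 1.
Scaling by 833 gives the particular solution (x, y) = (40817, -70805).
Shifting by a multiple of (279, −484) keeps it a solution: x = 40817 − 146·279 = 83, y = -70805 + 146·484 = -141.
Indeed 484·83 + 279·(-141) = 40172 − 39339 = 833.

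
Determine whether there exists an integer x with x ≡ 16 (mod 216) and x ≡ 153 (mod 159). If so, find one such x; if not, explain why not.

Both moduli are multiples of 3 = gcd(216, 159), so any solution would satisfy x ≡ 16 and x ≡ 153 modulo 3 simultaneously.
These are incompatible: 16 − 153 = -137 is not divisible by 3.
Therefore no such x exists.

No such integer exists.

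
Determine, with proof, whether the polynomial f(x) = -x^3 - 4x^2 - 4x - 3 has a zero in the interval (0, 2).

f(0) = -3 and f(2) = -35, both negative, so a sign-change argument is unavailable; we show f keeps this sign on the whole interval.
The nonzero coefficients of f are all negative, so for x > 0 every term of f(x) is negative (the constant term -3 strictly so).
So f is strictly negative on (0, 2); no root exists in the interval.

No.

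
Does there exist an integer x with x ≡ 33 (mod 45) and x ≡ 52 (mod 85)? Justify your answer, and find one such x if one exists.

Reduce both congruences modulo 5, which divides 45 and 85: they say x ≡ 33 (mod 5) and x ≡ 52 (mod 5).
But 33 mod 5 = 3 while 52 mod 5 = 2, a contradiction.
So no integer satisfies both congruences.

There is no such integer.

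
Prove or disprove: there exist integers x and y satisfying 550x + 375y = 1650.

Every value of 550x + 375y is a multiple of gcd(550, 375) = 25; since 25 ∣ 1650, solutions exist.
Dividing through by 25 reduces the equation to 22x + 15y = 66.
Euclidean algorithm: 22 = 1·15 + 7, 15 = 2·7 + 1, 7 = 7·1 + 0.
Back-substituting, 1 = 15 − 2·7 = 15 − 2·(22 − 1·15) = −2·22 + 3·15; that is, 22·(-2) + 15·3 = 1.
Times 66: 22·(-132) + 15·198 = 66, so (-132, 198) solves it.
The general solution is x = -132 + 15k, y = 198 − 22k; taking k = 9 gives the smaller pair x = 3, y = 0.
Indeed 550·3 + 375·0 = 1650 + 0 = 1650.

x = 3, y = 0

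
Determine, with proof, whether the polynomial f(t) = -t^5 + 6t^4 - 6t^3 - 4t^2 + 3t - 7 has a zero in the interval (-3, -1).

f(-3) = 839 and f(-1) = -1, which have opposite signs.
Since f is a polynomial it is continuous on [-3, -1].
By the Intermediate Value Theorem f must vanish at some point of (-3, -1).

Yes, f has a root in the interval.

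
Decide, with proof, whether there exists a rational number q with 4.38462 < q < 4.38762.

Multiplying by 31: 31·4.38462 = 135.92322 and 31·4.38762 = 136.01622, so the integer 136 lies strictly between them.
So q = 136/31 works: it is a ratio of integers, and dividing 31·4.38462 < 136 < 31·4.38762 through by 31 gives 4.38462 < 136/31 < 4.38762.

q = 136/31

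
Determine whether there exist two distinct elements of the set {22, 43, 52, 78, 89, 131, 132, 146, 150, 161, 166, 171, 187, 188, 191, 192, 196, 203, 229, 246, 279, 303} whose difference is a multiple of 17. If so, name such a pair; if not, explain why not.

Reduce each element mod 17: 22↦5, 43↦9, 52↦1, 78↦10, 89↦4, 131↦12, 132↦13, 146↦10, 150↦14, 161↦8, 166↦13, 171↦1, 187↦0, 188↦1, 191↦4, 192↦5, 196↦9, 203↦16, 229↦8, 246↦8, 279↦7, 303↦14. The residue 5 repeats (at 22 and 192), and 192 − 22 = 170 = 10·17.

Yes: 22 and 192.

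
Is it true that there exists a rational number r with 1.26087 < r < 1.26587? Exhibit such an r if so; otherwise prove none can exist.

r = 24/19

Scale by 19: the interval becomes (23.95653, 24.05153), which contains the integer 24.
Dividing back, 1.26087 < 24/19 < 1.26587, and 24/19 is rational.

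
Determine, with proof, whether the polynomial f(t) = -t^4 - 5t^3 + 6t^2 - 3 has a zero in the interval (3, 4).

No.

The endpoint values f(3) = -165 and f(4) = -483 are both negative. Claim: f(t) < 0 for every t in (3, 4).
Shift to the endpoint 3: with t = 3 + u (0 < u < 1), one computes f(3 + u) = -u^4 - 17u^3 - 93u^2 - 207u - 165.
All 5 nonzero coefficients of this polynomial in u are negative; hence for u > 0 the value is a sum of negative terms (the constant -165 among them).
Therefore f(t) < 0 throughout (3, 4), and f has no zero there.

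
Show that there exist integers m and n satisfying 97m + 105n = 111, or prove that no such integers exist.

m = 78, n = -71

Since gcd(97, 105) = 1, every integer is an integer combination of 97 and 105.
Dividing repeatedly: 105 = 1·97 + 8, 97 = 12·8 + 1, 8 = 8·1 + 0.
Working back up the chain: 1 = 97 − 12·8 = 97 − 12·(105 − 1·97) = −12·105 + 13·97. So 97·13 + 105·(-12) = 1.
Scaling by 111 gives the particular solution (m, n) = (1443, -1332).
The general solution is m = 1443 + 105k, n = -1332 − 97k; taking k = -13 gives the smaller pair m = 78, n = -71.
Indeed 97·78 + 105·(-71) = 7566 − 7455 = 111.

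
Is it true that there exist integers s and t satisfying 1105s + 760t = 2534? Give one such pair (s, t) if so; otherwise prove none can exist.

There are no such integers.

gcd(1105, 760) = 5, so every integer of the form 1105s + 760t is a multiple of 5.
But 2534 is not a multiple of 5 (it leaves remainder 4).
Therefore 1105s + 760t = 2534 has no solution in integers.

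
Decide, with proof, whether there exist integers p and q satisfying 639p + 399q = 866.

No, no such integers exist.

Any value of 639p + 399q is a multiple of gcd(639, 399) = 3.
But 866 is not a multiple of 3 (it leaves remainder 2).
Hence no integers p, q satisfy the equation.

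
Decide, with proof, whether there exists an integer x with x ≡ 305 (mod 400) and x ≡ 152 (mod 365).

Both moduli are multiples of 5 = gcd(400, 365), so any solution would satisfy x ≡ 305 and x ≡ 152 modulo 5 simultaneously.
But 305 mod 5 = 0 while 152 mod 5 = 2, a contradiction.
So no integer satisfies both congruences.

No, no such integer exists.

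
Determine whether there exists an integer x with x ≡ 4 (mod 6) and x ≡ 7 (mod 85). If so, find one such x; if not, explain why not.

x = 262

Since 6 and 85 share no common factor, CRT says the pair of congruences has a solution (unique mod 510).
Any solution of the first congruence is x = 4 + 6t; substituting into the second, 6t ≡ 7 − 4 ≡ 3 (mod 85).
To invert 6 modulo 85: 85 = 14·6 + 1, 6 = 6·1 + 0, and unwinding, 1 = 85 − 14·6. Thus 6⁻¹ ≡ -14 ≡ 71 (mod 85).
Therefore t ≡ 71·3 = 213 ≡ 43 (mod 85).
Taking t = 43 gives x = 4 + 6·43 = 262.
Verify: 262 = 43·6 + 4 and 262 = 3·85 + 7. ✓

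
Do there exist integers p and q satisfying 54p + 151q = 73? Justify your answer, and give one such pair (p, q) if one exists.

p = 116, q = -41

54 and 151 are coprime, so 54p + 151q ranges over all of ℤ.
Dividing repeatedly: 151 = 2·54 + 43, 54 = 1·43 + 11, 43 = 3·11 + 10, 11 = 1·10 + 1, 10 = 10·1 + 0.
Unwinding: 1 = 11 − 1·10 = 11 − (43 − 3·11) = −43 + 4·11 = −43 + 4·(54 − 1·43) = 4·54 − 5·43 = 4·54 − 5·(151 − 2·54) = −5·151 + 14·54, i.e. 54·14 + 151·(-5) = 1.
Times 73: 54·1022 + 151·(-365) = 73, so (1022, -365) solves it.
Subtracting 6·151 from p and adding 6·54 to q gives the tidier solution (116, -41).
Check: 54·116 + 151·(-41) = 6264 − 6191 = 73. ✓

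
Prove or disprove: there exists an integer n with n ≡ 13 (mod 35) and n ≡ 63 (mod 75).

gcd(35, 75) = 5. A simultaneous solution exists iff 13 ≡ 63 (mod 5); here 13 mod 5 = 3 = 63 mod 5, so it does.
Put n = 13 + 35t, so we need 35t ≡ 50 (mod 75), equivalently (divide by 5) 7t ≡ 10 (mod 15).
To invert 7 modulo 15: 15 = 2·7 + 1, 7 = 7·1 + 0, and unwinding, 1 = 15 − 2·7. Thus 7⁻¹ ≡ -2 ≡ 13 (mod 15).
Multiplying by 13: t ≡ 13·10 = 130 ≡ 10 (mod 15).
Then n = 13 + 35·10 = 363.
Indeed 363 ≡ 13 (mod 35) and 363 ≡ 63 (mod 75).

n = 363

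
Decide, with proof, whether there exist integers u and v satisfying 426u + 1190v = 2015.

Both 426 and 1190 are divisible by gcd(426, 1190) = 2, hence so is any combination 426u + 1190v.
However 2015 leaves remainder 1 on division by 2.
Therefore 426u + 1190v = 2015 has no solution in integers.

No, no such integers exist.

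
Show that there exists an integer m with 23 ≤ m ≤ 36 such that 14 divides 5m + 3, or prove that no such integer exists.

Try m = 33: 5·33 + 3 = 168 = 12·14, which is divisible by 14.

m = 33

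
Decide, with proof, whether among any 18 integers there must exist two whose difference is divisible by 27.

Consider the 18 integers 56, 57, …, 73. They lie in distinct residue classes modulo 27, since 18 ≤ 27.
Any two of them differ by at most 17 < 27 and by at least 1, so no difference is a multiple of 27.

No, the set {56, 57, 58, 59, 60, 61, 62, 63, 64, 65, 66, 67, 68, 69, 70, 71, 72, 73} is a counterexample.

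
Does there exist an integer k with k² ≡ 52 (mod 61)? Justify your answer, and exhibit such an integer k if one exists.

k = 28

Take k = 28. Then 28² = 784 = 12·61 + 52, so 28² ≡ 52 (mod 61).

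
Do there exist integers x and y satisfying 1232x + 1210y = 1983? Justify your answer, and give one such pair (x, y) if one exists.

There are no such integers.

Both 1232 and 1210 are divisible by gcd(1232, 1210) = 22, hence so is any combination 1232x + 1210y.
However 1983 leaves remainder 3 on division by 22.
So the equation is unsolvable over ℤ.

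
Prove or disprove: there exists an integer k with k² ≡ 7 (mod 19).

Take k = 11. Then 11² = 121 = 6·19 + 7, so 11² ≡ 7 (mod 19).

k = 11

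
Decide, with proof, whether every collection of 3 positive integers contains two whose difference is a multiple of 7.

No, the set {12, 13, 14} is a counterexample.

Take the 3 consecutive integers 12, 13, 14: their residues mod 7 are all distinct because 3 ≤ 7.
Any two of them differ by at most 2 < 7 and by at least 1, so no difference is a multiple of 7.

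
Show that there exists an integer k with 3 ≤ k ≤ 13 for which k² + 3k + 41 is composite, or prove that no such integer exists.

k = 8

At k = 8: 8² + 3·8 + 41 = 129 = 3·43, which is composite.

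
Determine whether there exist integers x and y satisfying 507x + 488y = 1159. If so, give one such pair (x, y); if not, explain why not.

x = 61, y = -61

Since gcd(507, 488) = 1, every integer is an integer combination of 507 and 488.
Euclidean algorithm: 507 = 1·488 + 19, 488 = 25·19 + 13, 19 = 1·13 + 6, 13 = 2·6 + 1, 6 = 6·1 + 0.
Unwinding: 1 = 13 − 2·6 = 13 − 2·(19 − 1·13) = −2·19 + 3·13 = −2·19 + 3·(488 − 25·19) = 3·488 − 77·19 = 3·488 − 77·(507 − 1·488) = −77·507 + 80·488, i.e. 507·(-77) + 488·80 = 1.
Scaling by 1159 gives the particular solution (x, y) = (-89243, 92720).
Shifting by a multiple of (488, −507) keeps it a solution: x = -89243 + 183·488 = 61, y = 92720 − 183·507 = -61.
Check: 507·61 + 488·(-61) = 30927 − 29768 = 1159. ✓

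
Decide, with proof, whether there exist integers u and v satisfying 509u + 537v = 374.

Since gcd(509, 537) = 1, every integer is an integer combination of 509 and 537.
Run the Euclidean algorithm on 537 and 509: 537 = 1·509 + 28, 509 = 18·28 + 5, 28 = 5·5 + 3, 5 = 1·3 + 2, 3 = 1·2 + 1, 2 = 2·1 + 0.
Working back up the chain: 1 = 3 − 1·2 = 3 − (5 − 1·3) = −5 + 2·3 = −5 + 2·(28 − 5·5) = 2·28 − 11·5 = 2·28 − 11·(509 − 18·28) = −11·509 + 200·28 = −11·509 + 200·(537 − 1·509) = 200·537 − 211·509. So 509·(-211) + 537·200 = 1.
Scaling by 374 gives the particular solution (u, v) = (-78914, 74800).
Shifting by a multiple of (537, −509) keeps it a solution: u = -78914 + 147·537 = 25, v = 74800 − 147·509 = -23.
Indeed 509·25 + 537·(-23) = 12725 − 12351 = 374.

u = 25, v = -23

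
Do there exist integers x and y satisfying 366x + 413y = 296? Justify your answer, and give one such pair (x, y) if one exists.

x = 64, y = -56

Since gcd(366, 413) = 1, every integer is an integer combination of 366 and 413.
Run the Euclidean algorithm on 413 and 366: 413 = 1·366 + 47, 366 = 7·47 + 37, 47 = 1·37 + 10, 37 = 3·10 + 7, 10 = 1·7 + 3, 7 = 2·3 + 1, 3 = 3·1 + 0.
Working back up the chain: 1 = 7 − 2·3 = 7 − 2·(10 − 1·7) = −2·10 + 3·7 = −2·10 + 3·(37 − 3·10) = 3·37 − 11·10 = 3·37 − 11·(47 − 1·37) = −11·47 + 14·37 = −11·47 + 14·(366 − 7·47) = 14·366 − 109·47 = 14·366 − 109·(413 − 1·366) = −109·413 + 123·366. So 366·123 + 413·(-109) = 1.
Multiplying through by 296: x = 123·296 = 36408, y = (-109)·296 = -32264 is a solution.
The general solution is x = 36408 + 413k, y = -32264 − 366k; taking k = -88 gives the smaller pair x = 64, y = -56.
Indeed 366·64 + 413·(-56) = 23424 − 23128 = 296.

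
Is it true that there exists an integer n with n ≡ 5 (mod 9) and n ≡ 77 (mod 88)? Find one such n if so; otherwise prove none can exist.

gcd(9, 88) = 1, so the Chinese Remainder Theorem guarantees exactly one residue class mod 792 satisfying both.
Any solution of the first congruence is n = 5 + 9t; substituting into the second, 9t ≡ 77 − 5 ≡ 72 (mod 88).
To invert 9 modulo 88: 88 = 9·9 + 7, 9 = 1·7 + 2, 7 = 3·2 + 1, 2 = 2·1 + 0, and unwinding, 1 = 7 − 3·2 = 7 − 3·(9 − 1·7) = −3·9 + 4·7 = −3·9 + 4·(88 − 9·9) = 4·88 − 39·9. Thus 9⁻¹ ≡ -39 ≡ 49 (mod 88).
Therefore t ≡ 49·72 = 3528 ≡ 8 (mod 88).
Taking t = 8 gives n = 5 + 9·8 = 77.
Check: 77 mod 9 = 5, 77 mod 88 = 77. ✓

n = 77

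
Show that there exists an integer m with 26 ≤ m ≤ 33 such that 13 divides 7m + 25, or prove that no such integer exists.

m = 28 works, since 7·28 + 25 = 221 = 17·13.

m = 28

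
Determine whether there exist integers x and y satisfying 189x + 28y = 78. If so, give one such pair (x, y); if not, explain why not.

Both 189 and 28 are divisible by gcd(189, 28) = 7, hence so is any combination 189x + 28y.
However 78 leaves remainder 1 on division by 7.
Hence no integers x, y satisfy the equation.

No, no such integers exist.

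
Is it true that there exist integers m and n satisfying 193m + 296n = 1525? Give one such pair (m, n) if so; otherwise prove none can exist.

m = 149, n = -92

Since gcd(193, 296) = 1, every integer is an integer combination of 193 and 296.
Dividing repeatedly: 296 = 1·193 + 103, 193 = 1·103 + 90, 103 = 1·90 + 13, 90 = 6·13 + 12, 13 = 1·12 + 1, 12 = 12·1 + 0.
Working back up the chain: 1 = 13 − 1·12 = 13 − (90 − 6·13) = −90 + 7·13 = −90 + 7·(103 − 1·90) = 7·103 − 8·90 = 7·103 − 8·(193 − 1·103) = −8·193 + 15·103 = −8·193 + 15·(296 − 1·193) = 15·296 − 23·193. So 193·(-23) + 296·15 = 1.
Scaling by 1525 gives the particular solution (m, n) = (-35075, 22875).
Shifting by a multiple of (296, −193) keeps it a solution: m = -35075 + 119·296 = 149, n = 22875 − 119·193 = -92.
Indeed 193·149 + 296·(-92) = 28757 − 27232 = 1525.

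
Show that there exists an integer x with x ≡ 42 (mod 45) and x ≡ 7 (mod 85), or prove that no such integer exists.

x = 177

gcd(45, 85) = 5. A simultaneous solution exists iff 42 ≡ 7 (mod 5); here 42 mod 5 = 2 = 7 mod 5, so it does.
List candidates x ≡ 42 (mod 45): 42, 87, 132, 177. Modulo 85 these are 42, 2, 47, 7; 177 gives 7 as required.
Check: 177 mod 45 = 42, 177 mod 85 = 7. ✓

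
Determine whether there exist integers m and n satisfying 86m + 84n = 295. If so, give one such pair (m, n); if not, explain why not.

gcd(86, 84) = 2, so every integer of the form 86m + 84n is a multiple of 2.
However 295 leaves remainder 1 on division by 2.
Therefore 86m + 84n = 295 has no solution in integers.

No such integers exist.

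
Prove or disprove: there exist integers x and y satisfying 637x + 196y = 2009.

x = 1, y = 7

Every value of 637x + 196y is a multiple of gcd(637, 196) = 49; since 49 ∣ 2009, solutions exist.
Dividing through by 49 reduces the equation to 13x + 4y = 41.
Euclidean algorithm: 13 = 3·4 + 1, 4 = 4·1 + 0.
Unwinding: 1 = 13 − 3·4, i.e. 13·1 + 4·(-3) = 1.
Scaling by 41 gives the particular solution (x, y) = (41, -123).
Subtracting 10·4 from x and adding 10·13 to y gives the tidier solution (1, 7).
Indeed 637·1 + 196·7 = 637 + 1372 = 2009.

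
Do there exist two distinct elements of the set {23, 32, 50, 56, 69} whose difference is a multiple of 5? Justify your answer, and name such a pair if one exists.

Residues mod 5: 23↦3, 32↦2, 50↦0, 56↦1, 69↦4.
These 5 residues are pairwise different, hence no difference of two elements is divisible by 5.

No such pair exists.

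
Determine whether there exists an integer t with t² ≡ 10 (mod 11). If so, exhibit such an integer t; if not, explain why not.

Computing t² mod 11 for t = 0, 1, …, 5 (enough, by the symmetry t ↦ 11 − t) gives 0, 1, 4, 9, 5, 3.
The set of squares mod 11 is therefore {0, 1, 3, 4, 5, 9}, which does not contain 10.
Hence no integer t has t² ≡ 10 (mod 11).

There is no such integer.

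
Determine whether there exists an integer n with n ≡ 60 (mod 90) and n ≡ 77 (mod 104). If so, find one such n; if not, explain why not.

No, no such integer exists.

Both moduli are multiples of 2 = gcd(90, 104), so any solution would satisfy n ≡ 60 and n ≡ 77 modulo 2 simultaneously.
But 60 mod 2 = 0 while 77 mod 2 = 1, a contradiction.
Therefore no such n exists.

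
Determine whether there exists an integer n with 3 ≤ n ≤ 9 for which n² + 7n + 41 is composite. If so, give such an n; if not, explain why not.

n = 9

At n = 9: 9² + 7·9 + 41 = 185 = 5·37, which is composite.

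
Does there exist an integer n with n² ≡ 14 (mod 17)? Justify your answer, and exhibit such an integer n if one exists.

No, no such integer exists.

Since (17 − n)² ≡ n² (mod 17), it suffices to square n = 0, 1, …, 8: the residues are 0, 1, 4, 9, 16, 8, 2, 15, 13.
So the quadratic residues mod 17 are {0, 1, 2, 4, 8, 9, 13, 15, 16}, and 14 is not among them.
Therefore n² ≡ 14 (mod 17) has no solution.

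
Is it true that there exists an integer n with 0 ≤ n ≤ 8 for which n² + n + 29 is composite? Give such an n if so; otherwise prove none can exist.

At n = 2: 2² + 2 + 29 = 35 = 5·7, which is composite.

n = 2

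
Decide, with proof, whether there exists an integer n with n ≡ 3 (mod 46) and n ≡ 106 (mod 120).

gcd(46, 120) = 2. If n ≡ 3 (mod 46) and n ≡ 106 (mod 120), then n ≡ 3 (mod 2) and n ≡ 106 (mod 2).
However 3 ≡ 1 and 106 ≡ 0 (mod 2), and 1 ≠ 0.
So no integer satisfies both congruences.

No, no such integer exists.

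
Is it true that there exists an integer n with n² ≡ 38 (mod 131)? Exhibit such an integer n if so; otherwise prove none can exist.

n = 13 works: 13² = 169, and 169 − 38 = 131 = 1·131.

n = 13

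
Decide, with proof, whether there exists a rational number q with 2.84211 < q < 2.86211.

Look for a denominator N such that an integer falls strictly between N·2.84211 and N·2.86211. N = 7 works: 7·2.84211 = 19.89477 < 20 < 20.03477 = 7·2.86211.
So q = 20/7 works: it is a ratio of integers, and dividing 7·2.84211 < 20 < 7·2.86211 through by 7 gives 2.84211 < 20/7 < 2.86211.

q = 20/7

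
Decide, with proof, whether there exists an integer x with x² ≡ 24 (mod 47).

x = 20

x = 20 works: 20² = 400, and 400 − 24 = 376 = 8·47.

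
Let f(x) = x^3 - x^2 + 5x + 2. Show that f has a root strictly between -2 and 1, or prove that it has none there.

Such a root exists.

f(-2) = -20 and f(1) = 7, which have opposite signs.
As a polynomial, f is continuous on every closed interval.
By the Intermediate Value Theorem, f takes the value 0 somewhere in the open interval.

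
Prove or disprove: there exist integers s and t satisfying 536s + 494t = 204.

s = 146, t = -158

gcd(536, 494) = 2, and 2 divides 204, so integer solutions exist.
Dividing through by 2 reduces the equation to 268s + 247t = 102.
Run the Euclidean algorithm on 268 and 247: 268 = 1·247 + 21, 247 = 11·21 + 16, 21 = 1·16 + 5, 16 = 3·5 + 1, 5 = 5·1 + 0.
Working back up the chain: 1 = 16 − 3·5 = 16 − 3·(21 − 1·16) = −3·21 + 4·16 = −3·21 + 4·(247 − 11·21) = 4·247 − 47·21 = 4·247 − 47·(268 − 1·247) = −47·268 + 51·247. So 268·(-47) + 247·51 = 1.
Scaling by 102 gives the particular solution (s, t) = (-4794, 5202).
Shifting by a multiple of (247, −268) keeps it a solution: s = -4794 + 20·247 = 146, t = 5202 − 20·268 = -158.
Check: 536·146 + 494·(-158) = 78256 − 78052 = 204. ✓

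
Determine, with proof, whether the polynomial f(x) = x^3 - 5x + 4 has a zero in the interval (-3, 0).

f(-3) = -8 and f(0) = 4, which have opposite signs.
Since f is a polynomial it is continuous on [-3, 0].
By the Intermediate Value Theorem f must vanish at some point of (-3, 0).

Such a root exists.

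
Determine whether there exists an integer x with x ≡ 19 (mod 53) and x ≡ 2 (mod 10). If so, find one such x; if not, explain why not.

x = 72

Since 53 and 10 share no common factor, CRT says the pair of congruences has a solution (unique mod 530).
Write x = 19 + 53t and require 19 + 53t ≡ 2 (mod 10), i.e. 53t ≡ 3 (mod 10).
53 ≡ 3 (mod 10), so this reads 3t ≡ 3 (mod 10). Since 3·7 = 21 = 2·10 + 1, the inverse of 3 mod 10 is 7.
Therefore t ≡ 7·3 = 21 ≡ 1 (mod 10).
Taking t = 1 gives x = 19 + 53·1 = 72.
Check: 72 mod 53 = 19, 72 mod 10 = 2. ✓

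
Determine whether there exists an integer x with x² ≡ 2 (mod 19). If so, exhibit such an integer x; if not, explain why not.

Squares mod 19 repeat after x = 9 (as (−x)² = x²); for x = 0..9 they are 0, 1, 4, 9, 16, 6, 17, 11, 7, 5.
So the quadratic residues mod 19 are {0, 1, 4, 5, 6, 7, 9, 11, 16, 17}, and 2 is not among them.
Hence no integer x has x² ≡ 2 (mod 19).

There is no such integer.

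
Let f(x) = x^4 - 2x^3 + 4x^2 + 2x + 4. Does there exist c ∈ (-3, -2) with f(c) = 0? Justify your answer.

No such root exists.

f(-3) = 169 and f(-2) = 48, both positive, so a sign-change argument is unavailable; we show f keeps this sign on the whole interval.
Shift to the endpoint -2: with x = -2 − u (0 < u < 1), one computes f(-2 − u) = u^4 + 10u^3 + 40u^2 + 70u + 48.
All 5 nonzero coefficients of this polynomial in u are positive; hence for u > 0 the value is a sum of positive terms (the constant 48 among them).
So f is strictly positive on (-3, -2); no root exists in the interval.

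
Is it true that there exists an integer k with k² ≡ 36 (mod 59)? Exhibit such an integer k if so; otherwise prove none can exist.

Take k = 53. Then 53² = 2809 = 47·59 + 36, so 53² ≡ 36 (mod 59).

k = 53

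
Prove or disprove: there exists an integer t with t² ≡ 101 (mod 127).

Apply Euler's criterion with the prime 127: 101 is a quadratic residue iff 101^63 ≡ 1 (mod 127), and a non-residue iff it is ≡ −1.
Squaring successively (mod 127): 101^2 = 10201 ≡ 41; 101^4 ≡ 41² = 1681 ≡ 30; 101^8 ≡ 30² = 900 ≡ 11; 101^16 ≡ 11² = 121 ≡ 121; 101^32 ≡ 121² = 14641 ≡ 36.
Since 63 = 32 + 16 + 8 + 4 + 2 + 1, 101^63 ≡ 36 · 121 · 11 · 30 · 41 · 101; multiplying out mod 127: 36·121 = 4356 ≡ 38, then 38·11 = 418 ≡ 37, then 37·30 = 1110 ≡ 94, then 94·41 = 3854 ≡ 44, then 44·101 = 4444 ≡ 126. Thus 101^63 ≡ 126 ≡ −1 (mod 127).
By Euler's criterion 101 is a quadratic non-residue mod 127: no t satisfies t² ≡ 101 (mod 127).

No, no such integer exists.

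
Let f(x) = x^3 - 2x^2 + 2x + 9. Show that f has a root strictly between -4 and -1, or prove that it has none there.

Such a root exists.

f(-4) = -95 and f(-1) = 4, which have opposite signs.
f is continuous everywhere (it is a polynomial), in particular on [-4, -1].
By the Intermediate Value Theorem, f takes the value 0 somewhere in the open interval.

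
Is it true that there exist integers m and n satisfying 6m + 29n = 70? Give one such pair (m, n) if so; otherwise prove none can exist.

m = 2, n = 2

Since gcd(6, 29) = 1, every integer is an integer combination of 6 and 29.
Run the Euclidean algorithm on 29 and 6: 29 = 4·6 + 5, 6 = 1·5 + 1, 5 = 5·1 + 0.
Unwinding: 1 = 6 − 1·5 = 6 − (29 − 4·6) = −29 + 5·6, i.e. 6·5 + 29·(-1) = 1.
Multiplying through by 70: m = 5·70 = 350, n = (-1)·70 = -70 is a solution.
Shifting by a multiple of (29, −6) keeps it a solution: m = 350 − 12·29 = 2, n = -70 + 12·6 = 2.
Check: 6·2 + 29·2 = 12 + 58 = 70. ✓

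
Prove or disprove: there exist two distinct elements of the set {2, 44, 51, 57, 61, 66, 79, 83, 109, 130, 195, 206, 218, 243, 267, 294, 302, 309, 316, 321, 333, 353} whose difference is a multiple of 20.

Reduce each element mod 20: 2↦2, 44↦4, 51↦11, 57↦17, 61↦1, 66↦6, 79↦19, 83↦3, 109↦9, 130↦10, 195↦15, 206↦6, 218↦18, 243↦3, 267↦7, 294↦14, 302↦2, 309↦9, 316↦16, 321↦1, 333↦13, 353↦13. The residue 2 repeats (at 2 and 302), and 302 − 2 = 300 = 15·20.

The pair (2, 302) works.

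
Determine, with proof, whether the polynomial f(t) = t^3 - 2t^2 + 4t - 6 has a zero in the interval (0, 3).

f(0) = -6 and f(3) = 15, which have opposite signs.
As a polynomial, f is continuous on every closed interval.
By the Intermediate Value Theorem, f takes the value 0 somewhere in the open interval.

Such a root exists.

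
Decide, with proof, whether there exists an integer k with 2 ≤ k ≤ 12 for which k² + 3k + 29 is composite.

k = 4

At k = 4: 4² + 3·4 + 29 = 57 = 3·19, which is composite.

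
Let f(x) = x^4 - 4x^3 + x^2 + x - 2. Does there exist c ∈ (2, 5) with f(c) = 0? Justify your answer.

Such a root exists.

f(2) = -12 and f(5) = 153, which have opposite signs.
As a polynomial, f is continuous on every closed interval.
By the Intermediate Value Theorem, f takes the value 0 somewhere in the open interval.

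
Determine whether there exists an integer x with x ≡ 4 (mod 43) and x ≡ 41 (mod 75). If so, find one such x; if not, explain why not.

The moduli 43 and 75 are coprime, so by the Chinese Remainder Theorem a unique solution modulo 3225 exists.
Write x = 4 + 43t and require 4 + 43t ≡ 41 (mod 75), i.e. 43t ≡ 37 (mod 75).
To invert 43 modulo 75: 75 = 1·43 + 32, 43 = 1·32 + 11, 32 = 2·11 + 10, 11 = 1·10 + 1, 10 = 10·1 + 0, and unwinding, 1 = 11 − 1·10 = 11 − (32 − 2·11) = −32 + 3·11 = −32 + 3·(43 − 1·32) = 3·43 − 4·32 = 3·43 − 4·(75 − 1·43) = −4·75 + 7·43. Thus 43⁻¹ ≡ 7 (mod 75).
Therefore t ≡ 7·37 = 259 ≡ 34 (mod 75).
Taking t = 34 gives x = 4 + 43·34 = 1466.
Verify: 1466 = 34·43 + 4 and 1466 = 19·75 + 41. ✓

x = 1466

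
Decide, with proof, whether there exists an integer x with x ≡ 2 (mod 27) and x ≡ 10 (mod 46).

x = 56

The moduli 27 and 46 are coprime, so by the Chinese Remainder Theorem a unique solution modulo 1242 exists.
Any solution of the first congruence is x = 2 + 27t; substituting into the second, 27t ≡ 10 − 2 ≡ 8 (mod 46).
To invert 27 modulo 46: 46 = 1·27 + 19, 27 = 1·19 + 8, 19 = 2·8 + 3, 8 = 2·3 + 2, 3 = 1·2 + 1, 2 = 2·1 + 0, and unwinding, 1 = 3 − 1·2 = 3 − (8 − 2·3) = −8 + 3·3 = −8 + 3·(19 − 2·8) = 3·19 − 7·8 = 3·19 − 7·(27 − 1·19) = −7·27 + 10·19 = −7·27 + 10·(46 − 1·27) = 10·46 − 17·27. Thus 27⁻¹ ≡ -17 ≡ 29 (mod 46).
Therefore t ≡ 29·8 = 232 ≡ 2 (mod 46).
With t = 2: x = 2 + 27·2 = 56.
Verify: 56 = 2·27 + 2 and 56 = 1·46 + 10. ✓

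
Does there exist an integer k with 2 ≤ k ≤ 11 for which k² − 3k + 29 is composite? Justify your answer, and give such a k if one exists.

k = 10

At k = 10: 10² − 3·10 + 29 = 99 = 3·33, which is composite.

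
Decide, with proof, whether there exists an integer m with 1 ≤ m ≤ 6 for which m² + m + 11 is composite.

The values for m = 1, 2, …, 6 are 13, 17, 23, 31, 41, 53, and each of these is prime.
So no value in the range makes the expression composite.

No, no such integer m in that range exists.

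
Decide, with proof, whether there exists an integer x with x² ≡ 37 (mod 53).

x = 39

Take x = 39. Then 39² = 1521 = 28·53 + 37, so 39² ≡ 37 (mod 53).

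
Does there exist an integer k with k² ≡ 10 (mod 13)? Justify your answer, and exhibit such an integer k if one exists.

k = 7 works: 7² = 49, and 49 − 10 = 39 = 3·13.

k = 7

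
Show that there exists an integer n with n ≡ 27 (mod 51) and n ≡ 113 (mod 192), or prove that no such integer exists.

There is no such integer.

gcd(51, 192) = 3. If n ≡ 27 (mod 51) and n ≡ 113 (mod 192), then n ≡ 27 (mod 3) and n ≡ 113 (mod 3).
However 27 ≡ 0 and 113 ≡ 2 (mod 3), and 0 ≠ 2.
Therefore no such n exists.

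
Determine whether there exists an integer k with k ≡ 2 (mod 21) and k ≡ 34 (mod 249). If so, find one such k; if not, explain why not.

Reduce both congruences modulo 3, which divides 21 and 249: they say k ≡ 2 (mod 3) and k ≡ 34 (mod 3).
But 2 mod 3 = 2 while 34 mod 3 = 1, a contradiction.
Hence the system has no solution.

No, no such integer exists.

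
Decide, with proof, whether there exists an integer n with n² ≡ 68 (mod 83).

n = 20

n = 20 works: 20² = 400, and 400 − 68 = 332 = 4·83.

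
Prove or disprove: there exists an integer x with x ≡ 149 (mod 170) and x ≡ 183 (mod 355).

No such integer exists.

Reduce both congruences modulo 5, which divides 170 and 355: they say x ≡ 149 (mod 5) and x ≡ 183 (mod 5).
However 149 ≡ 4 and 183 ≡ 3 (mod 5), and 4 ≠ 3.
Therefore no such x exists.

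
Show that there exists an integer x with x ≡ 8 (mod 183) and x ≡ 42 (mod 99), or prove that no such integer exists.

There is no such integer.

Both moduli are multiples of 3 = gcd(183, 99), so any solution would satisfy x ≡ 8 and x ≡ 42 modulo 3 simultaneously.
But 8 mod 3 = 2 while 42 mod 3 = 0, a contradiction.
Therefore no such x exists.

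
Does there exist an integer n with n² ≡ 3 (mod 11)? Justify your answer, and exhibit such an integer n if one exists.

n = 5 works: 5² = 25, and 25 − 3 = 22 = 2·11.

n = 5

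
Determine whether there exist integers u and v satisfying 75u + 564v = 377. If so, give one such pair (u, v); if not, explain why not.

gcd(75, 564) = 3, so every integer of the form 75u + 564v is a multiple of 3.
But 377 = 3·125 + 2, so 3 ∤ 377.
Therefore 75u + 564v = 377 has no solution in integers.

No such integers exist.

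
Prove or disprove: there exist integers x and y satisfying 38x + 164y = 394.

Every value of 38x + 164y is a multiple of gcd(38, 164) = 2; since 2 ∣ 394, solutions exist.
Dividing through by 2 reduces the equation to 19x + 82y = 197.
Run the Euclidean algorithm on 82 and 19: 82 = 4·19 + 6, 19 = 3·6 + 1, 6 = 6·1 + 0.
Unwinding: 1 = 19 − 3·6 = 19 − 3·(82 − 4·19) = −3·82 + 13·19, i.e. 19·13 + 82·(-3) = 1.
Multiplying through by 197: x = 13·197 = 2561, y = (-3)·197 = -591 is a solution.
Subtracting 31·82 from x and adding 31·19 to y gives the tidier solution (19, -2).
Check: 38·19 + 164·(-2) = 722 − 328 = 394. ✓

x = 19, y = -2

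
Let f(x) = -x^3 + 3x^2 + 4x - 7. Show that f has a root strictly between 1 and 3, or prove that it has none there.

Such a root exists.

f(1) = -1 and f(3) = 5, which have opposite signs.
Since f is a polynomial it is continuous on [1, 3].
By the Intermediate Value Theorem, f takes the value 0 somewhere in the open interval.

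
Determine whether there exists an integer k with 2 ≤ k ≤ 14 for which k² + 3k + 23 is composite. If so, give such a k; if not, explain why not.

k = 14

At k = 14: 14² + 3·14 + 23 = 261 = 3·87, which is composite.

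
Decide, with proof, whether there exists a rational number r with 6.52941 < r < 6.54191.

r = 85/13

Scale by 13: the interval becomes (84.88233, 85.04483), which contains the integer 85.
Hence 85/13 is a rational number with 6.52941 < 85/13 < 6.54191.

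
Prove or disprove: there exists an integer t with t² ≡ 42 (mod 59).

Apply Euler's criterion with the prime 59: 42 is a quadratic residue iff 42^29 ≡ 1 (mod 59), and a non-residue iff it is ≡ −1.
Repeated squaring mod 59: 42^2 = 1764 ≡ 53; 42^4 ≡ 53² = 2809 ≡ 36; 42^8 ≡ 36² = 1296 ≡ 57; 42^16 ≡ 57² = 3249 ≡ 4.
Since 29 = 16 + 8 + 4 + 1, 42^29 ≡ 4 · 57 · 36 · 42; multiplying out mod 59: 4·57 = 228 ≡ 51, then 51·36 = 1836 ≡ 7, then 7·42 = 294 ≡ 58. Thus 42^29 ≡ 58 ≡ −1 (mod 59).
By Euler's criterion 42 is a quadratic non-residue mod 59: no t satisfies t² ≡ 42 (mod 59).

No such integer exists.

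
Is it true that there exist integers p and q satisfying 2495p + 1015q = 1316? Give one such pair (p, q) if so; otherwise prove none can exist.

gcd(2495, 1015) = 5, so every integer of the form 2495p + 1015q is a multiple of 5.
However 1316 leaves remainder 1 on division by 5.
Hence no integers p, q satisfy the equation.

There are no such integers.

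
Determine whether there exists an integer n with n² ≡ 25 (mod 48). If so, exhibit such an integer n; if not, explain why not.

n = 13 works: 13² = 169, and 169 − 25 = 144 = 3·48.

n = 13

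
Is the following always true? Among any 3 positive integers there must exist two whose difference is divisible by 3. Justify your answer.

Try 3 consecutive integers, 13, 14, 15. Their remainders mod 3 are 1, 2, 0 — pairwise different, as any 3 ≤ 3 consecutive integers have distinct residues.
Any two of them differ by at most 2 < 3 and by at least 1, so no difference is a multiple of 3.

No, the set {13, 14, 15} is a counterexample.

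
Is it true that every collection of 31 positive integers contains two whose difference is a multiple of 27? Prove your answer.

Each integer lies in one of the 27 residue classes modulo 27.
With 31 integers and only 27 classes, the pigeonhole principle forces two of them, say a and b, into the same class.
Then a ≡ b (mod 27), i.e. 27 ∣ (a − b).

True.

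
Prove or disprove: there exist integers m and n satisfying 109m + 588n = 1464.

m = 240, n = -42

109 and 588 are coprime, so 109m + 588n ranges over all of ℤ.
Dividing repeatedly: 588 = 5·109 + 43, 109 = 2·43 + 23, 43 = 1·23 + 20, 23 = 1·20 + 3, 20 = 6·3 + 2, 3 = 1·2 + 1, 2 = 2·1 + 0.
Working back up the chain: 1 = 3 − 1·2 = 3 − (20 − 6·3) = −20 + 7·3 = −20 + 7·(23 − 1·20) = 7·23 − 8·20 = 7·23 − 8·(43 − 1·23) = −8·43 + 15·23 = −8·43 + 15·(109 − 2·43) = 15·109 − 38·43 = 15·109 − 38·(588 − 5·109) = −38·588 + 205·109. So 109·205 + 588·(-38) = 1.
Multiplying through by 1464: m = 205·1464 = 300120, n = (-38)·1464 = -55632 is a solution.
The general solution is m = 300120 + 588k, n = -55632 − 109k; taking k = -510 gives the smaller pair m = 240, n = -42.
Check: 109·240 + 588·(-42) = 26160 − 24696 = 1464. ✓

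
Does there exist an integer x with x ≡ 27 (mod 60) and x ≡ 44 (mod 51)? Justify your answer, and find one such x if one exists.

Both moduli are multiples of 3 = gcd(60, 51), so any solution would satisfy x ≡ 27 and x ≡ 44 modulo 3 simultaneously.
However 27 ≡ 0 and 44 ≡ 2 (mod 3), and 0 ≠ 2.
So no integer satisfies both congruences.

There is no such integer.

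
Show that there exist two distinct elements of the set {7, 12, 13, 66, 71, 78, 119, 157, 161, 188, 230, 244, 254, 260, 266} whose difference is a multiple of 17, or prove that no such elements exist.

Two integers differ by a multiple of 17 exactly when they have the same residue mod 17. The residues are 7↦7, 12↦12, 13↦13, 66↦15, 71↦3, 78↦10, 119↦0, 157↦4, 161↦8, 188↦1, 230↦9, 244↦6, 254↦16, 260↦5, 266↦11.
No residue repeats among the 15 elements, so no pair has difference ≡ 0 (mod 17).

No such pair exists.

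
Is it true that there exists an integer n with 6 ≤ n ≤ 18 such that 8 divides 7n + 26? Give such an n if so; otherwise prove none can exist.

n = 10

n = 10 works, since 7·10 + 26 = 96 = 12·8.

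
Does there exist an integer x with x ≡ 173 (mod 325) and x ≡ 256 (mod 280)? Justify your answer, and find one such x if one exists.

There is no such integer.

gcd(325, 280) = 5. If x ≡ 173 (mod 325) and x ≡ 256 (mod 280), then x ≡ 173 (mod 5) and x ≡ 256 (mod 5).
But 173 mod 5 = 3 while 256 mod 5 = 1, a contradiction.
So no integer satisfies both congruences.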